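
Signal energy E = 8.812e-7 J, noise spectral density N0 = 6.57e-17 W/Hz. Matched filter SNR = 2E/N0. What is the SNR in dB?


SNR_lin = 2 * 8.812e-7 / 6.57e-17 = 2.682e10
SNR_dB = 10*log10(2.682e10) = 104.3 dB

104.3 dB


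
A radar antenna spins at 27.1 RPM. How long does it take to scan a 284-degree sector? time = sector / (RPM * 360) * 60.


t = 284 / (27.1 * 360) * 60 = 1.75 s

1.75 s


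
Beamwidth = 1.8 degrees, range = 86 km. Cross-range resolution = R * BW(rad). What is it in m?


BW_rad = 0.031415927
CR = 86000 * 0.031415927 = 2701.8 m

2701.8 m


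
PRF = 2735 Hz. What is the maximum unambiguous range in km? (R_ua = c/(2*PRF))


R_ua = 3e8 / (2 * 2735) = 54844.6 m = 54.8 km

54.8 km


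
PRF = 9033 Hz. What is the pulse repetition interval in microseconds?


PRI = 1/9033 = 0.0001107052 s = 110.7 us

110.7 us


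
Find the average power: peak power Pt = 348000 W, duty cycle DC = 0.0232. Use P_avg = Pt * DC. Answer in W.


P_avg = 348000 * 0.0232 = 8073.6 W

8073.6 W


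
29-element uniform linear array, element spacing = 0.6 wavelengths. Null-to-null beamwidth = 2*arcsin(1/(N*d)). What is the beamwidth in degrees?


1/(N*d) = 1/(29*0.6) = 0.057471
BW = 2*arcsin(0.057471) = 6.6 degrees

6.6 degrees


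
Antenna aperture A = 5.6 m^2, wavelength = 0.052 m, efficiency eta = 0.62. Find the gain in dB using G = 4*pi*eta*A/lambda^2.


G_linear = 4*pi*0.62*5.6/0.052^2 = 16135.52
G_dB = 10*log10(16135.52) = 42.1 dB

42.1 dB


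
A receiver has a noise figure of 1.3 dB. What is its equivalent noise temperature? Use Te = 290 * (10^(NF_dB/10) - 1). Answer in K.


NF_lin = 10^(1.3/10) = 1.348963
Te = 290 * (1.348963 - 1) = 101.2 K

101.2 K


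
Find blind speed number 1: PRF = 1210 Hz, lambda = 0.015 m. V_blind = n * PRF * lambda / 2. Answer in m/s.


V_blind = 1 * 1210 * 0.015 / 2 = 9.1 m/s

9.1 m/s


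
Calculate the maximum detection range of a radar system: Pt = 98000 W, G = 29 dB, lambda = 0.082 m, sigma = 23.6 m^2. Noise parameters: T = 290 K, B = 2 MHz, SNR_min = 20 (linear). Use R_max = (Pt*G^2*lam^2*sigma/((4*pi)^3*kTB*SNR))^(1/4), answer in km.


G_lin = 10^(29/10) = 794.328235
R^4 = 98000 * 794.328235^2 * 0.082^2 * 23.6 / ((4*pi)^3 * 1.38e-23 * 290 * 2000000.0 * 20)
R^4 = 3.08887e19 m^4
R_max = (3.08887e19)^(1/4) = 74550.4 m = 74.6 km

74.6 km


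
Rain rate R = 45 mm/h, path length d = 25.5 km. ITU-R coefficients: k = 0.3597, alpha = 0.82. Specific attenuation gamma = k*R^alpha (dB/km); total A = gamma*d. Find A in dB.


gamma = 0.3597 * 45^0.82 = 8.157831 dB/km
A = 8.157831 * 25.5 = 208.02 dB

208.02 dB


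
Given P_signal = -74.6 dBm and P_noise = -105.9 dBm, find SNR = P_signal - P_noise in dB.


SNR = -74.6 - (-105.9) = 31.3 dB

31.3 dB


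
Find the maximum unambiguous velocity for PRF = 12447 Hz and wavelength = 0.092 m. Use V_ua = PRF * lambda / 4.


V_ua = 12447 * 0.092 / 4 = 286.3 m/s

286.3 m/s


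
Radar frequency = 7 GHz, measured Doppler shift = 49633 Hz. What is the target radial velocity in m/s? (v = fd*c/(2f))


v = 49633 * 3e8 / (2 * 7000000000.0) = 1063.6 m/s

1063.6 m/s


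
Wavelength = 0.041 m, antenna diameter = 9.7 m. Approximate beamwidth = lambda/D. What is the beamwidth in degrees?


BW_rad = 0.041 / 9.7 = 0.004227
BW_deg = 0.24 degrees

0.24 degrees


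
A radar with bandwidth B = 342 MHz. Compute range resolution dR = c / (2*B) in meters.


dR = 3e8 / (2 * 342000000.0) = 0.44 m

0.44 m


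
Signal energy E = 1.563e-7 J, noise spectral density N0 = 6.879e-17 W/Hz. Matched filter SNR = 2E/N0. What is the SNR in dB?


SNR_lin = 2 * 1.563e-7 / 6.879e-17 = 4.544e9
SNR_dB = 10*log10(4.544e9) = 96.6 dB

96.6 dB


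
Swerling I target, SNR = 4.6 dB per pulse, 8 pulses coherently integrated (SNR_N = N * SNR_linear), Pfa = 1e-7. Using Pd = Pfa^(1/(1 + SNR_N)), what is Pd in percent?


SNR_lin = 10^(4.6/10) = 2.88403
SNR_N = 8 * 2.88403 = 23.07224
1/(1 + SNR_N) = 1/24.07224 = 0.0415416
Pd = (1e-7)^0.0415416 = 0.51193
Pd = 51.2%

51.2%


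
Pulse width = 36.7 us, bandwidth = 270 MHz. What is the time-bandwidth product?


TBP = 36.7 * 270 = 9909.0

9909.0


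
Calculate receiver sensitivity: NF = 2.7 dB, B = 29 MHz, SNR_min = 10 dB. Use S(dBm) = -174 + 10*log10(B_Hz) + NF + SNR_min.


10*log10(29000000.0) = 74.62
S = -174 + 74.62 + 2.7 + 10 = -86.7 dBm

-86.7 dBm


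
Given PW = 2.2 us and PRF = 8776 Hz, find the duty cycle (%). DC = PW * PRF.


DC = 2.2e-6 * 8776 * 100 = 1.93%

1.93%


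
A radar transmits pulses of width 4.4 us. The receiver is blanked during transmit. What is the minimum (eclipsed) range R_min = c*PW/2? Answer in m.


R_min = 3e8 * 4.4e-6 / 2 = 660.0 m

660.0 m


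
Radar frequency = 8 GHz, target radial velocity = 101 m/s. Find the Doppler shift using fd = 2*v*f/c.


fd = 2 * 101 * 8000000000.0 / 3e8 = 5386.7 Hz

5386.7 Hz


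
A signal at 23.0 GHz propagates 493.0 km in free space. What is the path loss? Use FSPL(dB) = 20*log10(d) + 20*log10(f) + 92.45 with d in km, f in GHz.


20*log10(493.0) = 53.86
20*log10(23.0) = 27.23
FSPL = 173.5 dB

173.5 dB


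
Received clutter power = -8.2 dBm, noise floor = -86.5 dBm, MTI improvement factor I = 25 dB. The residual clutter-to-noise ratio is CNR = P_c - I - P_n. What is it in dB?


CNR = -8.2 - 25 - (-86.5) = 53.3 dB

53.3 dB


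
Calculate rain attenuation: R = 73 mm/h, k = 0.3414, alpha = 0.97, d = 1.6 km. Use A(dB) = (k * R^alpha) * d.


gamma = 0.3414 * 73^0.97 = 21.912236 dB/km
A = 21.912236 * 1.6 = 35.06 dB

35.06 dB


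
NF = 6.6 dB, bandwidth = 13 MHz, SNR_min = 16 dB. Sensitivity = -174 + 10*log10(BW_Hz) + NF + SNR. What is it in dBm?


10*log10(13000000.0) = 71.14
S = -174 + 71.14 + 6.6 + 16 = -80.3 dBm

-80.3 dBm


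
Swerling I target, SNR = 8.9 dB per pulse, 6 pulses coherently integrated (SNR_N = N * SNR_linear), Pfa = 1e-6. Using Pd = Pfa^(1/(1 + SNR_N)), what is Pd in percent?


SNR_lin = 10^(8.9/10) = 7.76247
SNR_N = 6 * 7.76247 = 46.57482
1/(1 + SNR_N) = 1/47.57482 = 0.0210195
Pd = (1e-6)^0.0210195 = 0.74797
Pd = 74.8%

74.8%


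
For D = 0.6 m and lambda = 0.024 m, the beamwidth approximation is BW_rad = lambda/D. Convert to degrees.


BW_rad = 0.024 / 0.6 = 0.04
BW_deg = 2.29 degrees

2.29 degrees


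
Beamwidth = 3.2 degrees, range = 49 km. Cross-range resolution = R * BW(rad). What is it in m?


BW_rad = 0.055850536
CR = 49000 * 0.055850536 = 2736.7 m

2736.7 m


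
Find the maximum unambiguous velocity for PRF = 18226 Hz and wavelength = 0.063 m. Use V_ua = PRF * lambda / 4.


V_ua = 18226 * 0.063 / 4 = 287.1 m/s

287.1 m/s


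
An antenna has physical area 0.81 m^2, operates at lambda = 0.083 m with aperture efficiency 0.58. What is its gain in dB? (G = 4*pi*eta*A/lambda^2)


G_linear = 4*pi*0.58*0.81/0.083^2 = 856.97
G_dB = 10*log10(856.97) = 29.3 dB

29.3 dB


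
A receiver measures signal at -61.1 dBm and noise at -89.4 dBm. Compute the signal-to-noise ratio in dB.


SNR = -61.1 - (-89.4) = 28.3 dB

28.3 dB


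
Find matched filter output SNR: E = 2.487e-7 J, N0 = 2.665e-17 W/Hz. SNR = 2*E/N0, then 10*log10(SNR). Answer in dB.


SNR_lin = 2 * 2.487e-7 / 2.665e-17 = 1.866e10
SNR_dB = 10*log10(1.866e10) = 102.7 dB

102.7 dB


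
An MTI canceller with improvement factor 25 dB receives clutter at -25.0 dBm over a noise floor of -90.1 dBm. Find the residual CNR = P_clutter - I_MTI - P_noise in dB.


CNR = -25.0 - 25 - (-90.1) = 40.1 dB

40.1 dB


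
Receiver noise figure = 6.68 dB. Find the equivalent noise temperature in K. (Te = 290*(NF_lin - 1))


NF_lin = 10^(6.68/10) = 4.655861
Te = 290 * (4.655861 - 1) = 1060.2 K

1060.2 K


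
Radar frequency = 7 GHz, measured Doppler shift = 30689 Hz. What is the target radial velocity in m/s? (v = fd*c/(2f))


v = 30689 * 3e8 / (2 * 7000000000.0) = 657.6 m/s

657.6 m/s


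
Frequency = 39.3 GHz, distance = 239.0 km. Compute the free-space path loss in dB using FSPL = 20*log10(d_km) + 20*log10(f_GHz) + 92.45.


20*log10(239.0) = 47.57
20*log10(39.3) = 31.89
FSPL = 171.9 dB

171.9 dB


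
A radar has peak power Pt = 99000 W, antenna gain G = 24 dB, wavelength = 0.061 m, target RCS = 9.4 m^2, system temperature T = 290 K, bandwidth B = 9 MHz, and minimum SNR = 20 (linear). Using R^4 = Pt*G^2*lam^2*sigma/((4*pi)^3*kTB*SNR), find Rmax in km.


G_lin = 10^(24/10) = 251.188643
R^4 = 99000 * 251.188643^2 * 0.061^2 * 9.4 / ((4*pi)^3 * 1.38e-23 * 290 * 9000000.0 * 20)
R^4 = 1.52842e17 m^4
R_max = (1.52842e17)^(1/4) = 19772.5 m = 19.8 km

19.8 km


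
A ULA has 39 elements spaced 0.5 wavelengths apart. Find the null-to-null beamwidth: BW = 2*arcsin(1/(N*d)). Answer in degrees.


1/(N*d) = 1/(39*0.5) = 0.051282
BW = 2*arcsin(0.051282) = 5.9 degrees

5.9 degrees


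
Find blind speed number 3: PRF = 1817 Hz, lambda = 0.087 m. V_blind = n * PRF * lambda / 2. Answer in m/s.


V_blind = 3 * 1817 * 0.087 / 2 = 237.1 m/s

237.1 m/s


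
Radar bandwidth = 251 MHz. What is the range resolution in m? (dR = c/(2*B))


dR = 3e8 / (2 * 251000000.0) = 0.6 m

0.6 m


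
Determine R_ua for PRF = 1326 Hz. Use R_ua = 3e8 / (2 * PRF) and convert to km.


R_ua = 3e8 / (2 * 1326) = 113122.2 m = 113.1 km

113.1 km


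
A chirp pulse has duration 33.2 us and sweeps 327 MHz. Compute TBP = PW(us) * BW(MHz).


TBP = 33.2 * 327 = 10856.4

10856.4


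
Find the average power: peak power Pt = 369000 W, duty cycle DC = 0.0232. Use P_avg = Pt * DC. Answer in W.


P_avg = 369000 * 0.0232 = 8560.8 W

8560.8 W


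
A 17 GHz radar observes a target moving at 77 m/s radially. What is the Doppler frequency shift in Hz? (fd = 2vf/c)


fd = 2 * 77 * 17000000000.0 / 3e8 = 8726.7 Hz

8726.7 Hz


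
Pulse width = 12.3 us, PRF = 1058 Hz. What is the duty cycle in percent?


DC = 12.3e-6 * 1058 * 100 = 1.3%

1.3%


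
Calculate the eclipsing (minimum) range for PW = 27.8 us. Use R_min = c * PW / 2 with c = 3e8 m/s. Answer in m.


R_min = 3e8 * 27.8e-6 / 2 = 4170.0 m

4170.0 m


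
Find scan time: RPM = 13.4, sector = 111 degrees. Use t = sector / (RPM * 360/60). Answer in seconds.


t = 111 / (13.4 * 360) * 60 = 1.38 s

1.38 s


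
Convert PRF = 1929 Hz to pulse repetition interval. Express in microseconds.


PRI = 1/1929 = 0.0005184033 s = 518.4 us

518.4 us


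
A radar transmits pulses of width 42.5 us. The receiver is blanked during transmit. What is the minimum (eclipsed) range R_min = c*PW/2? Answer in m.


R_min = 3e8 * 42.5e-6 / 2 = 6375.0 m

6375.0 m


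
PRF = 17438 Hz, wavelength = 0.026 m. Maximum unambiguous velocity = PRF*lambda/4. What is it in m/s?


V_ua = 17438 * 0.026 / 4 = 113.3 m/s

113.3 m/s


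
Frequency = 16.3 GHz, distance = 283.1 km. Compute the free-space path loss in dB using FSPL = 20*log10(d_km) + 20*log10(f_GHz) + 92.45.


20*log10(283.1) = 49.04
20*log10(16.3) = 24.24
FSPL = 165.7 dB

165.7 dB


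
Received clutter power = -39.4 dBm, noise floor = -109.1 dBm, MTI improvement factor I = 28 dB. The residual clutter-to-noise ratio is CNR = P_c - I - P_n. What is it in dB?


CNR = -39.4 - 28 - (-109.1) = 41.7 dB

41.7 dB


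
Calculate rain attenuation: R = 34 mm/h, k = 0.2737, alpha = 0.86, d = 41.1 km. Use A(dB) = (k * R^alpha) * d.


gamma = 0.2737 * 34^0.86 = 5.679978 dB/km
A = 5.679978 * 41.1 = 233.45 dB

233.45 dB


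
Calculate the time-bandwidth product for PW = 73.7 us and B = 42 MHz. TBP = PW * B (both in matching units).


TBP = 73.7 * 42 = 3095.4

3095.4


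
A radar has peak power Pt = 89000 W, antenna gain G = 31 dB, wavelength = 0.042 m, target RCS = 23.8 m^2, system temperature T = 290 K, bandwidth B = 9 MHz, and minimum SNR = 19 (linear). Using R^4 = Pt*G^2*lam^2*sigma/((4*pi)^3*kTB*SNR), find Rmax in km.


G_lin = 10^(31/10) = 1258.925412
R^4 = 89000 * 1258.925412^2 * 0.042^2 * 23.8 / ((4*pi)^3 * 1.38e-23 * 290 * 9000000.0 * 19)
R^4 = 4.36077e18 m^4
R_max = (4.36077e18)^(1/4) = 45697.3 m = 45.7 km

45.7 km


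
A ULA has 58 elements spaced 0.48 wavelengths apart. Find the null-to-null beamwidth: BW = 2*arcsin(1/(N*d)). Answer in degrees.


1/(N*d) = 1/(58*0.48) = 0.03592
BW = 2*arcsin(0.03592) = 4.1 degrees

4.1 degrees


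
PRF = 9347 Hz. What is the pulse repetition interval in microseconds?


PRI = 1/9347 = 0.0001069862 s = 107.0 us

107.0 us


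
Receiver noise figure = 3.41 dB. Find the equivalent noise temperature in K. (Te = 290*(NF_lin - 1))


NF_lin = 10^(3.41/10) = 2.192805
Te = 290 * (2.192805 - 1) = 345.9 K

345.9 K


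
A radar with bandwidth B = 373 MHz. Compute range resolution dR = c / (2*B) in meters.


dR = 3e8 / (2 * 373000000.0) = 0.4 m

0.4 m


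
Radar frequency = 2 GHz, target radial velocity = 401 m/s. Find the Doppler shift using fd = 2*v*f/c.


fd = 2 * 401 * 2000000000.0 / 3e8 = 5346.7 Hz

5346.7 Hz


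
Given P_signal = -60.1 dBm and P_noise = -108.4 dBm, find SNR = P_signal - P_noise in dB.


SNR = -60.1 - (-108.4) = 48.3 dB

48.3 dB


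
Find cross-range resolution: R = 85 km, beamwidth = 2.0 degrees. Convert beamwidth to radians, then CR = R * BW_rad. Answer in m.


BW_rad = 0.034906585
CR = 85000 * 0.034906585 = 2967.1 m

2967.1 m


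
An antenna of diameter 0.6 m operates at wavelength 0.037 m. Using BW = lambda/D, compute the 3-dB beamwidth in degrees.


BW_rad = 0.037 / 0.6 = 0.061667
BW_deg = 3.53 degrees

3.53 degrees


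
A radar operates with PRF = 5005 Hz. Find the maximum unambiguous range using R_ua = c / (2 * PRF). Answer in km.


R_ua = 3e8 / (2 * 5005) = 29970.0 m = 30.0 km

30.0 km


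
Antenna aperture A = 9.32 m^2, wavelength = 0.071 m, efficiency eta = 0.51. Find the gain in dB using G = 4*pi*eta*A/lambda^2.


G_linear = 4*pi*0.51*9.32/0.071^2 = 11848.93
G_dB = 10*log10(11848.93) = 40.7 dB

40.7 dB


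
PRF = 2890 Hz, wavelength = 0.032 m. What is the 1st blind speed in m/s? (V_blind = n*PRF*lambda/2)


V_blind = 1 * 2890 * 0.032 / 2 = 46.2 m/s

46.2 m/s


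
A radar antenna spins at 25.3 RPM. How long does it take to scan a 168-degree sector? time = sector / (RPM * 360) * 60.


t = 168 / (25.3 * 360) * 60 = 1.11 s

1.11 s


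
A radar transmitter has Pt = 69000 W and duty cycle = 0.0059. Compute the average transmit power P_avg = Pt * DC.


P_avg = 69000 * 0.0059 = 407.1 W

407.1 W


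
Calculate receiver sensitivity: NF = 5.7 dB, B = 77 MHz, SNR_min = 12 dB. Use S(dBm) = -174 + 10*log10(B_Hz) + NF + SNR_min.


10*log10(77000000.0) = 78.86
S = -174 + 78.86 + 5.7 + 12 = -77.4 dBm

-77.4 dBm


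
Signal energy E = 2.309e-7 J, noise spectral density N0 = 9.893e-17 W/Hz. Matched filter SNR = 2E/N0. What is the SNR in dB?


SNR_lin = 2 * 2.309e-7 / 9.893e-17 = 4.668e9
SNR_dB = 10*log10(4.668e9) = 96.7 dB

96.7 dB


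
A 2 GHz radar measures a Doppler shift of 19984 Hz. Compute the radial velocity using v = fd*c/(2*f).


v = 19984 * 3e8 / (2 * 2000000000.0) = 1498.8 m/s

1498.8 m/s


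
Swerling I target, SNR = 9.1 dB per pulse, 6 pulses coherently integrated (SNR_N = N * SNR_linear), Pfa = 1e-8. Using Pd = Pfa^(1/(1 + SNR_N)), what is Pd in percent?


SNR_lin = 10^(9.1/10) = 8.12831
SNR_N = 6 * 8.12831 = 48.76986
1/(1 + SNR_N) = 1/49.76986 = 0.0200925
Pd = (1e-8)^0.0200925 = 0.69065
Pd = 69.1%

69.1%


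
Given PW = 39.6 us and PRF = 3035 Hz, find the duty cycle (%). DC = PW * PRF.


DC = 39.6e-6 * 3035 * 100 = 12.02%

12.02%


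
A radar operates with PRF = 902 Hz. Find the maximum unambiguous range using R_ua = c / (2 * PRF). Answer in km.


R_ua = 3e8 / (2 * 902) = 166297.1 m = 166.3 km

166.3 km


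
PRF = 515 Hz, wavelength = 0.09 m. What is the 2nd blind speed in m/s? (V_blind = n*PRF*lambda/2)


V_blind = 2 * 515 * 0.09 / 2 = 46.4 m/s

46.4 m/s


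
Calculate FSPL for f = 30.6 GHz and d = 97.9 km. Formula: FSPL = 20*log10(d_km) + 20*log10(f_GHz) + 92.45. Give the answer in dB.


20*log10(97.9) = 39.82
20*log10(30.6) = 29.71
FSPL = 162.0 dB

162.0 dB


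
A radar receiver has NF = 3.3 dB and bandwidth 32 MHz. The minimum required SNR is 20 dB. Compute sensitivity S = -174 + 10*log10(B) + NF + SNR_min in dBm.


10*log10(32000000.0) = 75.05
S = -174 + 75.05 + 3.3 + 20 = -75.6 dBm

-75.6 dBm


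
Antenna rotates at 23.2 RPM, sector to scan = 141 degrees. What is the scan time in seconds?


t = 141 / (23.2 * 360) * 60 = 1.01 s

1.01 s


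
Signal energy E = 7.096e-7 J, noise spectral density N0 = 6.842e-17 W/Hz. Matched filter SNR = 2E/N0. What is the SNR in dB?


SNR_lin = 2 * 7.096e-7 / 6.842e-17 = 2.074e10
SNR_dB = 10*log10(2.074e10) = 103.2 dB

103.2 dB


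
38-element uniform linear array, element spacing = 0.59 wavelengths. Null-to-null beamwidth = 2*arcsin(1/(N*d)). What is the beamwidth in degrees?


1/(N*d) = 1/(38*0.59) = 0.044603
BW = 2*arcsin(0.044603) = 5.1 degrees

5.1 degrees


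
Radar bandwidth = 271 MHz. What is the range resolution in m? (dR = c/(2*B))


dR = 3e8 / (2 * 271000000.0) = 0.55 m

0.55 m


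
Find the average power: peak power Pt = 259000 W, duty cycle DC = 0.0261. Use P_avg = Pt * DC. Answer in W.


P_avg = 259000 * 0.0261 = 6759.9 W

6759.9 W


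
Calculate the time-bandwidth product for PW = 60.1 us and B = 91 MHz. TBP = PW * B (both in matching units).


TBP = 60.1 * 91 = 5469.1

5469.1


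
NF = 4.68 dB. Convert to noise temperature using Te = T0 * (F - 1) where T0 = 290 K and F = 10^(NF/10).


NF_lin = 10^(4.68/10) = 2.93765
Te = 290 * (2.93765 - 1) = 561.9 K

561.9 K


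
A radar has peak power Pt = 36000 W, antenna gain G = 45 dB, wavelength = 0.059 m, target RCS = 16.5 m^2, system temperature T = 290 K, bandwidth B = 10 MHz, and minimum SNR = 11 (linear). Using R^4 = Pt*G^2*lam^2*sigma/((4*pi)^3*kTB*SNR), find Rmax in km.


G_lin = 10^(45/10) = 31622.776602
R^4 = 36000 * 31622.776602^2 * 0.059^2 * 16.5 / ((4*pi)^3 * 1.38e-23 * 290 * 10000000.0 * 11)
R^4 = 2.36696e21 m^4
R_max = (2.36696e21)^(1/4) = 220570.7 m = 220.6 km

220.6 km


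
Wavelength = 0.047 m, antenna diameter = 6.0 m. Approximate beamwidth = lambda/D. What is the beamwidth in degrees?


BW_rad = 0.047 / 6.0 = 0.007833
BW_deg = 0.45 degrees

0.45 degrees


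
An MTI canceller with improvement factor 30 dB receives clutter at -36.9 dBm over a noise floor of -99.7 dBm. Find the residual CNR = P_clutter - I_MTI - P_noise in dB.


CNR = -36.9 - 30 - (-99.7) = 32.8 dB

32.8 dB


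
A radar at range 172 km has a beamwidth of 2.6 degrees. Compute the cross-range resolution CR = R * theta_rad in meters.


BW_rad = 0.045378561
CR = 172000 * 0.045378561 = 7805.1 m

7805.1 m


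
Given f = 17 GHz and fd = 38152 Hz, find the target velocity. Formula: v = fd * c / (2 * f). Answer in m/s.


v = 38152 * 3e8 / (2 * 17000000000.0) = 336.6 m/s

336.6 m/s


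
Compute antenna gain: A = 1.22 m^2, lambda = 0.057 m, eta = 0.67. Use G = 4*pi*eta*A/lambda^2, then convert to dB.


G_linear = 4*pi*0.67*1.22/0.057^2 = 3161.51
G_dB = 10*log10(3161.51) = 35.0 dB

35.0 dB


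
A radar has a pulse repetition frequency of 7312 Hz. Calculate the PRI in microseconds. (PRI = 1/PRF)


PRI = 1/7312 = 0.0001367615 s = 136.8 us

136.8 us


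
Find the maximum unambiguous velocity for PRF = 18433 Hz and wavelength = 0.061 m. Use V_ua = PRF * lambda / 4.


V_ua = 18433 * 0.061 / 4 = 281.1 m/s

281.1 m/s


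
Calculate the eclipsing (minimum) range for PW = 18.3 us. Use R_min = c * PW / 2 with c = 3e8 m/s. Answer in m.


R_min = 3e8 * 18.3e-6 / 2 = 2745.0 m

2745.0 m


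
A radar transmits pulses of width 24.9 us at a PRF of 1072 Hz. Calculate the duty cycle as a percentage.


DC = 24.9e-6 * 1072 * 100 = 2.67%

2.67%


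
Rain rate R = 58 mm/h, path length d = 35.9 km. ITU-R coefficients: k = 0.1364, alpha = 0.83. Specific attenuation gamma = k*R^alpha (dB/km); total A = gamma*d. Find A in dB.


gamma = 0.1364 * 58^0.83 = 3.966976 dB/km
A = 3.966976 * 35.9 = 142.41 dB

142.41 dB


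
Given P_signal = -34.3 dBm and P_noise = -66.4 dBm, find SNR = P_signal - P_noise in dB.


SNR = -34.3 - (-66.4) = 32.1 dB

32.1 dB


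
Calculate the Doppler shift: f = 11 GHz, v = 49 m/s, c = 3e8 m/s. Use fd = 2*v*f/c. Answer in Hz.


fd = 2 * 49 * 11000000000.0 / 3e8 = 3593.3 Hz

3593.3 Hz


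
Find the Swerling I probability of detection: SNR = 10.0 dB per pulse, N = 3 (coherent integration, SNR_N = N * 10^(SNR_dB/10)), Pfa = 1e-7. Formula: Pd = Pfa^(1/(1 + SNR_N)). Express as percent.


SNR_lin = 10^(10.0/10) = 10.0
SNR_N = 3 * 10.0 = 30.0
1/(1 + SNR_N) = 1/31.0 = 0.0322581
Pd = (1e-7)^0.0322581 = 0.59456
Pd = 59.5%

59.5%


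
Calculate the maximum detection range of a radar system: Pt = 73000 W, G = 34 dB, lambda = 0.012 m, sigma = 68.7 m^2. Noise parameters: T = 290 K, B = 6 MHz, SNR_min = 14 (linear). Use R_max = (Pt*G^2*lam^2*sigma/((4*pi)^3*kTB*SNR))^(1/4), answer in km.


G_lin = 10^(34/10) = 2511.886432
R^4 = 73000 * 2511.886432^2 * 0.012^2 * 68.7 / ((4*pi)^3 * 1.38e-23 * 290 * 6000000.0 * 14)
R^4 = 6.83056e18 m^4
R_max = (6.83056e18)^(1/4) = 51122.7 m = 51.1 km

51.1 km


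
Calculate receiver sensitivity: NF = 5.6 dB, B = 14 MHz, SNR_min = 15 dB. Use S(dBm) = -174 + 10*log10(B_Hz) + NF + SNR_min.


10*log10(14000000.0) = 71.46
S = -174 + 71.46 + 5.6 + 15 = -81.9 dBm

-81.9 dBm


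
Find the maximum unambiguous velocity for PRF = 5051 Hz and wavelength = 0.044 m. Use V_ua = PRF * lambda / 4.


V_ua = 5051 * 0.044 / 4 = 55.6 m/s

55.6 m/s


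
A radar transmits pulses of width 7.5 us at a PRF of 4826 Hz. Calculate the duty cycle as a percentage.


DC = 7.5e-6 * 4826 * 100 = 3.62%

3.62%


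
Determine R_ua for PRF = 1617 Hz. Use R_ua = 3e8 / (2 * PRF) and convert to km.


R_ua = 3e8 / (2 * 1617) = 92764.4 m = 92.8 km

92.8 km


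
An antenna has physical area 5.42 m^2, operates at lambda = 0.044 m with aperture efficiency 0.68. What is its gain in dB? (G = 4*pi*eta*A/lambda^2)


G_linear = 4*pi*0.68*5.42/0.044^2 = 23922.84
G_dB = 10*log10(23922.84) = 43.8 dB

43.8 dB


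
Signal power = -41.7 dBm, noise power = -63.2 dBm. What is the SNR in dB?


SNR = -41.7 - (-63.2) = 21.5 dB

21.5 dB


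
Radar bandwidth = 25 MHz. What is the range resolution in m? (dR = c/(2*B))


dR = 3e8 / (2 * 25000000.0) = 6.0 m

6.0 m


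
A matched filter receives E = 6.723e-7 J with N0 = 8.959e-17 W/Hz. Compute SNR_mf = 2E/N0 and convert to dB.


SNR_lin = 2 * 6.723e-7 / 8.959e-17 = 1.501e10
SNR_dB = 10*log10(1.501e10) = 101.8 dB

101.8 dB


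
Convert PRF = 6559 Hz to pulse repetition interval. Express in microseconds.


PRI = 1/6559 = 0.0001524623 s = 152.5 us

152.5 us


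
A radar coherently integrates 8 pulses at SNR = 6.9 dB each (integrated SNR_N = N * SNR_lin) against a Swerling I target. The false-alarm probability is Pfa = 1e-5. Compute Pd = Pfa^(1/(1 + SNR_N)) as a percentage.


SNR_lin = 10^(6.9/10) = 4.89779
SNR_N = 8 * 4.89779 = 39.18232
1/(1 + SNR_N) = 1/40.18232 = 0.0248866
Pd = (1e-5)^0.0248866 = 0.75087
Pd = 75.1%

75.1%


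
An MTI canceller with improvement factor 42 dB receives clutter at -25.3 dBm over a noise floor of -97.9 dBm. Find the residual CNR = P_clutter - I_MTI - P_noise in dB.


CNR = -25.3 - 42 - (-97.9) = 30.6 dB

30.6 dB


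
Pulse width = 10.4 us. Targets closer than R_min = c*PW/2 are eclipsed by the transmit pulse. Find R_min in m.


R_min = 3e8 * 10.4e-6 / 2 = 1560.0 m

1560.0 m


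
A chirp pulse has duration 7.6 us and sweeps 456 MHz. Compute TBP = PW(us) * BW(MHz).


TBP = 7.6 * 456 = 3465.6

3465.6


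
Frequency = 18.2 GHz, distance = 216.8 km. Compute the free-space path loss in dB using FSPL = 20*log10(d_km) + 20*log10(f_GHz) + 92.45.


20*log10(216.8) = 46.72
20*log10(18.2) = 25.2
FSPL = 164.4 dB

164.4 dB


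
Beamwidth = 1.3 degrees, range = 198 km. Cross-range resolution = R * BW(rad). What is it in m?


BW_rad = 0.02268928
CR = 198000 * 0.02268928 = 4492.5 m

4492.5 m


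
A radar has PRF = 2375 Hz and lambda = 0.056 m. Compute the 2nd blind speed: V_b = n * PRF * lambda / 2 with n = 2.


V_blind = 2 * 2375 * 0.056 / 2 = 133.0 m/s

133.0 m/s


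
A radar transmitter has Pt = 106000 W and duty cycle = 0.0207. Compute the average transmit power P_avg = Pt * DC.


P_avg = 106000 * 0.0207 = 2194.2 W

2194.2 W


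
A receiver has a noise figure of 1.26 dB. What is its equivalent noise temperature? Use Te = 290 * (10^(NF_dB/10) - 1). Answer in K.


NF_lin = 10^(1.26/10) = 1.336596
Te = 290 * (1.336596 - 1) = 97.6 K

97.6 K


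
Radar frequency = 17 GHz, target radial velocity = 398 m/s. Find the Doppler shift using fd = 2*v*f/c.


fd = 2 * 398 * 17000000000.0 / 3e8 = 45106.7 Hz

45106.7 Hz


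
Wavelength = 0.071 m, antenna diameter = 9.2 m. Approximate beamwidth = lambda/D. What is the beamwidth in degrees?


BW_rad = 0.071 / 9.2 = 0.007717
BW_deg = 0.44 degrees

0.44 degrees


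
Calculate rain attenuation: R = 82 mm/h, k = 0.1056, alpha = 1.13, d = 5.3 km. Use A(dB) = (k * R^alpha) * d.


gamma = 0.1056 * 82^1.13 = 15.35584 dB/km
A = 15.35584 * 5.3 = 81.39 dB

81.39 dB


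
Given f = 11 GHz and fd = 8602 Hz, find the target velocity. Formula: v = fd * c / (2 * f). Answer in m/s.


v = 8602 * 3e8 / (2 * 11000000000.0) = 117.3 m/s

117.3 m/s


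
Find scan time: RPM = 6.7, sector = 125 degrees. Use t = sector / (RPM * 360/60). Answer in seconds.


t = 125 / (6.7 * 360) * 60 = 3.11 s

3.11 s


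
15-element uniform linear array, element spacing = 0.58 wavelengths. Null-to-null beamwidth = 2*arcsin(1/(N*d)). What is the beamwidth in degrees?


1/(N*d) = 1/(15*0.58) = 0.114943
BW = 2*arcsin(0.114943) = 13.2 degrees

13.2 degrees


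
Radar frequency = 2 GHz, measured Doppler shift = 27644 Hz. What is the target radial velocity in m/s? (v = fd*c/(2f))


v = 27644 * 3e8 / (2 * 2000000000.0) = 2073.3 m/s

2073.3 m/s


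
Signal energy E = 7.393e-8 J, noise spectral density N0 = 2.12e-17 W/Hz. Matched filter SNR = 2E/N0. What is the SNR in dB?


SNR_lin = 2 * 7.393e-8 / 2.12e-17 = 6.975e9
SNR_dB = 10*log10(6.975e9) = 98.4 dB

98.4 dB


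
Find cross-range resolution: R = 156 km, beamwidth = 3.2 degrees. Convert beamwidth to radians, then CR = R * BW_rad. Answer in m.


BW_rad = 0.055850536
CR = 156000 * 0.055850536 = 8712.7 m

8712.7 m


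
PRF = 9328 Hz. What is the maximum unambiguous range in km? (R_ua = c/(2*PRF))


R_ua = 3e8 / (2 * 9328) = 16080.6 m = 16.1 km

16.1 km


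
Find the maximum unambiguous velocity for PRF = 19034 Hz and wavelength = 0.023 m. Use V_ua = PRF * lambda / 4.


V_ua = 19034 * 0.023 / 4 = 109.4 m/s

109.4 m/s


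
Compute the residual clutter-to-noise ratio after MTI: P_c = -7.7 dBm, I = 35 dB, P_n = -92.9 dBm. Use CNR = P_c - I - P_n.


CNR = -7.7 - 35 - (-92.9) = 50.2 dB

50.2 dB


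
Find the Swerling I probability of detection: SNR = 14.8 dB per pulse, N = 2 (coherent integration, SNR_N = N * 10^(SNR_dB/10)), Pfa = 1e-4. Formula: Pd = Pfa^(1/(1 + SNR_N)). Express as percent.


SNR_lin = 10^(14.8/10) = 30.19952
SNR_N = 2 * 30.19952 = 60.39904
1/(1 + SNR_N) = 1/61.39904 = 0.0162869
Pd = (1e-4)^0.0162869 = 0.8607
Pd = 86.1%

86.1%


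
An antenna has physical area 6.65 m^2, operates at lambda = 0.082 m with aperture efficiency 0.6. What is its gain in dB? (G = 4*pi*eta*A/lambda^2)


G_linear = 4*pi*0.6*6.65/0.082^2 = 7456.84
G_dB = 10*log10(7456.84) = 38.7 dB

38.7 dB


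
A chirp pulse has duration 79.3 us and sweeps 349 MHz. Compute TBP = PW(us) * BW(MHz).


TBP = 79.3 * 349 = 27675.7

27675.7


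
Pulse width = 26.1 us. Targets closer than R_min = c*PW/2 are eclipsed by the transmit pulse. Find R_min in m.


R_min = 3e8 * 26.1e-6 / 2 = 3915.0 m

3915.0 m


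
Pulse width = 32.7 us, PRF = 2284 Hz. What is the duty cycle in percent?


DC = 32.7e-6 * 2284 * 100 = 7.47%

7.47%


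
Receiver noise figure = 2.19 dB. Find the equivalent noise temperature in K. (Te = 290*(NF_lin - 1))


NF_lin = 10^(2.19/10) = 1.65577
Te = 290 * (1.65577 - 1) = 190.2 K

190.2 K


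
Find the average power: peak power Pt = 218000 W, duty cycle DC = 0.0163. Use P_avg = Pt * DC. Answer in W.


P_avg = 218000 * 0.0163 = 3553.4 W

3553.4 W


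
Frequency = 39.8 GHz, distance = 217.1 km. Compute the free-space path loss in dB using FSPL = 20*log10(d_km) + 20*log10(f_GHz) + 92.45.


20*log10(217.1) = 46.73
20*log10(39.8) = 32.0
FSPL = 171.2 dB

171.2 dB


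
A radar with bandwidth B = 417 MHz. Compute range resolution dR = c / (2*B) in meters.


dR = 3e8 / (2 * 417000000.0) = 0.36 m

0.36 m


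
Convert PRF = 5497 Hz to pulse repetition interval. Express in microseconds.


PRI = 1/5497 = 0.0001819174 s = 181.9 us

181.9 us


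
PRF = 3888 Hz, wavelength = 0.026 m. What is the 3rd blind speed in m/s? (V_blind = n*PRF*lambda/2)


V_blind = 3 * 3888 * 0.026 / 2 = 151.6 m/s

151.6 m/s


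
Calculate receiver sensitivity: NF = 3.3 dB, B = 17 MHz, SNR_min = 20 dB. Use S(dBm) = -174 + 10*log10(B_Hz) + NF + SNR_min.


10*log10(17000000.0) = 72.3
S = -174 + 72.3 + 3.3 + 20 = -78.4 dBm

-78.4 dBm


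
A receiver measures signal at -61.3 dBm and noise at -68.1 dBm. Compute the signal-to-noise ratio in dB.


SNR = -61.3 - (-68.1) = 6.8 dB

6.8 dB


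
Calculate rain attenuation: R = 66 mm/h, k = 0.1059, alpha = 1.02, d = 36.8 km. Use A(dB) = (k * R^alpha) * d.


gamma = 0.1059 * 66^1.02 = 7.600301 dB/km
A = 7.600301 * 36.8 = 279.69 dB

279.69 dB


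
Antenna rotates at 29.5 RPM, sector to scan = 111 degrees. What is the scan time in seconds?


t = 111 / (29.5 * 360) * 60 = 0.63 s

0.63 s


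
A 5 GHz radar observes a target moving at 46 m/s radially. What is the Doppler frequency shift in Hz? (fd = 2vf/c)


fd = 2 * 46 * 5000000000.0 / 3e8 = 1533.3 Hz

1533.3 Hz


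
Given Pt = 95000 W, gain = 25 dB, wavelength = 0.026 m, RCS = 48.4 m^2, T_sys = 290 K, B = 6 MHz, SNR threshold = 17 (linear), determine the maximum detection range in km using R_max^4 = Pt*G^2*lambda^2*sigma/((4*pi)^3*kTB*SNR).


G_lin = 10^(25/10) = 316.227766
R^4 = 95000 * 316.227766^2 * 0.026^2 * 48.4 / ((4*pi)^3 * 1.38e-23 * 290 * 6000000.0 * 17)
R^4 = 3.83715e17 m^4
R_max = (3.83715e17)^(1/4) = 24888.7 m = 24.9 km

24.9 km


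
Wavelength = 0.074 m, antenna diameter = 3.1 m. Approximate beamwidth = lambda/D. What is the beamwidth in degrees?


BW_rad = 0.074 / 3.1 = 0.023871
BW_deg = 1.37 degrees

1.37 degrees


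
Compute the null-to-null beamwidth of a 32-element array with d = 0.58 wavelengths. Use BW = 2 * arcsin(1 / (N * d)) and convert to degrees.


1/(N*d) = 1/(32*0.58) = 0.053879
BW = 2*arcsin(0.053879) = 6.2 degrees

6.2 degrees


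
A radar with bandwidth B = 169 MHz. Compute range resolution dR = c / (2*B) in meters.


dR = 3e8 / (2 * 169000000.0) = 0.89 m

0.89 m


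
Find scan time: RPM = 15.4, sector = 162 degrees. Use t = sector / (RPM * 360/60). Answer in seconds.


t = 162 / (15.4 * 360) * 60 = 1.75 s

1.75 s


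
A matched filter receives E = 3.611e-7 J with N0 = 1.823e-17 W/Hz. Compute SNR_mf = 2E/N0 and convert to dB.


SNR_lin = 2 * 3.611e-7 / 1.823e-17 = 3.962e10
SNR_dB = 10*log10(3.962e10) = 106.0 dB

106.0 dB


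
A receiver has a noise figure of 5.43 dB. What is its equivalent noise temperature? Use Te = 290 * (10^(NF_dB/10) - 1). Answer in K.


NF_lin = 10^(5.43/10) = 3.491403
Te = 290 * (3.491403 - 1) = 722.5 K

722.5 K


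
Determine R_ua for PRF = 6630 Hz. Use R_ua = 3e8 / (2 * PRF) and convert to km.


R_ua = 3e8 / (2 * 6630) = 22624.4 m = 22.6 km

22.6 km


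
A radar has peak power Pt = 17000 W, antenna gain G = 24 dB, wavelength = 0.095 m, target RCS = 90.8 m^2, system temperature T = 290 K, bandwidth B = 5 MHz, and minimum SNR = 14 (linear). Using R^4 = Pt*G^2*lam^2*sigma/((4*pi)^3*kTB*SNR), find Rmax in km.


G_lin = 10^(24/10) = 251.188643
R^4 = 17000 * 251.188643^2 * 0.095^2 * 90.8 / ((4*pi)^3 * 1.38e-23 * 290 * 5000000.0 * 14)
R^4 = 1.58117e18 m^4
R_max = (1.58117e18)^(1/4) = 35460.5 m = 35.5 km

35.5 km


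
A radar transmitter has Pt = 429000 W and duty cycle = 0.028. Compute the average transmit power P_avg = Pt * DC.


P_avg = 429000 * 0.028 = 12012.0 W

12012.0 W


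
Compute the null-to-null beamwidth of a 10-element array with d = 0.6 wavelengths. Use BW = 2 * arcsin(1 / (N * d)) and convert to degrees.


1/(N*d) = 1/(10*0.6) = 0.166667
BW = 2*arcsin(0.166667) = 19.2 degrees

19.2 degrees


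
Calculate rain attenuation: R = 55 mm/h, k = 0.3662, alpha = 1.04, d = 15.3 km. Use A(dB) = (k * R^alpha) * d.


gamma = 0.3662 * 55^1.04 = 23.642616 dB/km
A = 23.642616 * 15.3 = 361.73 dB

361.73 dB


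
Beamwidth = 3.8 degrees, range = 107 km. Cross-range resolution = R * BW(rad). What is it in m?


BW_rad = 0.066322512
CR = 107000 * 0.066322512 = 7096.5 m

7096.5 m


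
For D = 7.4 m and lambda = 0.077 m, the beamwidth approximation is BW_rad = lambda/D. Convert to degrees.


BW_rad = 0.077 / 7.4 = 0.010405
BW_deg = 0.6 degrees

0.6 degrees


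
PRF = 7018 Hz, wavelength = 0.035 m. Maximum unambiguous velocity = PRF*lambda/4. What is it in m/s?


V_ua = 7018 * 0.035 / 4 = 61.4 m/s

61.4 m/s


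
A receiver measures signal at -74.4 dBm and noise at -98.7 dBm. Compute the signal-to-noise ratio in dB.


SNR = -74.4 - (-98.7) = 24.3 dB

24.3 dB


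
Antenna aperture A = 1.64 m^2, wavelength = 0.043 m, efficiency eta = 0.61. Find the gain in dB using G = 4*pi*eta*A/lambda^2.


G_linear = 4*pi*0.61*1.64/0.043^2 = 6799.02
G_dB = 10*log10(6799.02) = 38.3 dB

38.3 dB


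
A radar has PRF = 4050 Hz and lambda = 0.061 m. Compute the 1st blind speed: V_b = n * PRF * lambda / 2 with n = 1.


V_blind = 1 * 4050 * 0.061 / 2 = 123.5 m/s

123.5 m/s


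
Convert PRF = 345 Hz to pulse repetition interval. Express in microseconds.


PRI = 1/345 = 0.0028985507 s = 2898.6 us

2898.6 us


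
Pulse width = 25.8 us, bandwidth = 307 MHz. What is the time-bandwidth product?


TBP = 25.8 * 307 = 7920.6

7920.6


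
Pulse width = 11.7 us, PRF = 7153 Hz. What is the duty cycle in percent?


DC = 11.7e-6 * 7153 * 100 = 8.37%

8.37%


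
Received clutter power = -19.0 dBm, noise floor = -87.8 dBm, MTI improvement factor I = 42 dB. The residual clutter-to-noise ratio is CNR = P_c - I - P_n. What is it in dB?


CNR = -19.0 - 42 - (-87.8) = 26.8 dB

26.8 dB


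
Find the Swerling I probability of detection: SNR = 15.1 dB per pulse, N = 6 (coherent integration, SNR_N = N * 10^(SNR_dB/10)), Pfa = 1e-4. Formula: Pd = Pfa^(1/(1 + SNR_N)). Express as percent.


SNR_lin = 10^(15.1/10) = 32.35937
SNR_N = 6 * 32.35937 = 194.15622
1/(1 + SNR_N) = 1/195.15622 = 0.0051241
Pd = (1e-4)^0.0051241 = 0.9539
Pd = 95.4%

95.4%


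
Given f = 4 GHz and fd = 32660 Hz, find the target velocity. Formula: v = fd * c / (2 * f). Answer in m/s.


v = 32660 * 3e8 / (2 * 4000000000.0) = 1224.8 m/s

1224.8 m/s


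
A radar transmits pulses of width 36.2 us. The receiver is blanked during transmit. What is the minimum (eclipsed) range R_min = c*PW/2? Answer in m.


R_min = 3e8 * 36.2e-6 / 2 = 5430.0 m

5430.0 m


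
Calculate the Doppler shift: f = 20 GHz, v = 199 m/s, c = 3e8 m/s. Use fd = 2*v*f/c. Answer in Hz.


fd = 2 * 199 * 20000000000.0 / 3e8 = 26533.3 Hz

26533.3 Hz


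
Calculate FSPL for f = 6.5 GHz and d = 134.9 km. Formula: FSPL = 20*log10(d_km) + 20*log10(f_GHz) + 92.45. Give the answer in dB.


20*log10(134.9) = 42.6
20*log10(6.5) = 16.26
FSPL = 151.3 dB

151.3 dB


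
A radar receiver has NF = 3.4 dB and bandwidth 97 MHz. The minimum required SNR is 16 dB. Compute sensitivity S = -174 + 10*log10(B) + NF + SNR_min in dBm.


10*log10(97000000.0) = 79.87
S = -174 + 79.87 + 3.4 + 16 = -74.7 dBm

-74.7 dBm


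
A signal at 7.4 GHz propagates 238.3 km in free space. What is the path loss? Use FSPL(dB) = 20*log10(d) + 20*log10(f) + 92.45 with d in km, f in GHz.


20*log10(238.3) = 47.54
20*log10(7.4) = 17.38
FSPL = 157.4 dB

157.4 dB


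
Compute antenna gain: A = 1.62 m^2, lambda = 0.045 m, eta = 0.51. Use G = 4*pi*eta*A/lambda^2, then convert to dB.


G_linear = 4*pi*0.51*1.62/0.045^2 = 5127.08
G_dB = 10*log10(5127.08) = 37.1 dB

37.1 dB


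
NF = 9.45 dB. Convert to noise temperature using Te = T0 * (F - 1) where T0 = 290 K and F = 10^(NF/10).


NF_lin = 10^(9.45/10) = 8.810489
Te = 290 * (8.810489 - 1) = 2265.0 K

2265.0 K


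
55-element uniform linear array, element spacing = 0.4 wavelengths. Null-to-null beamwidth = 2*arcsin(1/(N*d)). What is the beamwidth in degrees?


1/(N*d) = 1/(55*0.4) = 0.045455
BW = 2*arcsin(0.045455) = 5.2 degrees

5.2 degrees


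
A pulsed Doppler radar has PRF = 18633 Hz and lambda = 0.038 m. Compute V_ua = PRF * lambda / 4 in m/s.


V_ua = 18633 * 0.038 / 4 = 177.0 m/s

177.0 m/s


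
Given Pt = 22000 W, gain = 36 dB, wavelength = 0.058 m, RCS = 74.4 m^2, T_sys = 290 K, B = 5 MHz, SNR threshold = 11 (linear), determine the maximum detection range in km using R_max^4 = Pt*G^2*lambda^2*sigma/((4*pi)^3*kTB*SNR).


G_lin = 10^(36/10) = 3981.071706
R^4 = 22000 * 3981.071706^2 * 0.058^2 * 74.4 / ((4*pi)^3 * 1.38e-23 * 290 * 5000000.0 * 11)
R^4 = 1.99794e20 m^4
R_max = (1.99794e20)^(1/4) = 118890.1 m = 118.9 km

118.9 km


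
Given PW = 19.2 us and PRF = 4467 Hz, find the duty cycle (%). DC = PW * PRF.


DC = 19.2e-6 * 4467 * 100 = 8.58%

8.58%


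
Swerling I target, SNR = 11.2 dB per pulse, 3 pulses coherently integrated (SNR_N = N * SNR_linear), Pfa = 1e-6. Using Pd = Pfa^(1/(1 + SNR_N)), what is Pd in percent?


SNR_lin = 10^(11.2/10) = 13.18257
SNR_N = 3 * 13.18257 = 39.54771
1/(1 + SNR_N) = 1/40.54771 = 0.0246623
Pd = (1e-6)^0.0246623 = 0.71126
Pd = 71.1%

71.1%


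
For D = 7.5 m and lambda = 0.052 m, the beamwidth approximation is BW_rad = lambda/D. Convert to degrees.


BW_rad = 0.052 / 7.5 = 0.006933
BW_deg = 0.4 degrees

0.4 degrees


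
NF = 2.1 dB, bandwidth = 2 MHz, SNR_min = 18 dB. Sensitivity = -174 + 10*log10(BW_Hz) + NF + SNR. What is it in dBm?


10*log10(2000000.0) = 63.01
S = -174 + 63.01 + 2.1 + 18 = -90.9 dBm

-90.9 dBm


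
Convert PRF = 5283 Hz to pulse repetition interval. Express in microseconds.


PRI = 1/5283 = 0.0001892864 s = 189.3 us

189.3 us


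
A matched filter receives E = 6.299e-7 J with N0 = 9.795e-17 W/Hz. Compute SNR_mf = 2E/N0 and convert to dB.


SNR_lin = 2 * 6.299e-7 / 9.795e-17 = 1.286e10
SNR_dB = 10*log10(1.286e10) = 101.1 dB

101.1 dB


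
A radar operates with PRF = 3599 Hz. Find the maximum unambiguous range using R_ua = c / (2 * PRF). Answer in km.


R_ua = 3e8 / (2 * 3599) = 41678.2 m = 41.7 km

41.7 km


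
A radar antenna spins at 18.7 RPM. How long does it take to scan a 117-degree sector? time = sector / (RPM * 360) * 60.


t = 117 / (18.7 * 360) * 60 = 1.04 s

1.04 s


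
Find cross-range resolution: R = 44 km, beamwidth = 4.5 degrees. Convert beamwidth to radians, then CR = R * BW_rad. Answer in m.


BW_rad = 0.078539816
CR = 44000 * 0.078539816 = 3455.8 m

3455.8 m


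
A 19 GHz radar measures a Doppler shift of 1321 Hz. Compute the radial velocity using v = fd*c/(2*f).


v = 1321 * 3e8 / (2 * 19000000000.0) = 10.4 m/s

10.4 m/s


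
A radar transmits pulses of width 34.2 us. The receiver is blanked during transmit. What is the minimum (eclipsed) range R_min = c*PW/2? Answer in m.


R_min = 3e8 * 34.2e-6 / 2 = 5130.0 m

5130.0 m


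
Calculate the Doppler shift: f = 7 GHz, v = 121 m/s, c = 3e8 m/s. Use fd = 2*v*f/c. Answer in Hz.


fd = 2 * 121 * 7000000000.0 / 3e8 = 5646.7 Hz

5646.7 Hz
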